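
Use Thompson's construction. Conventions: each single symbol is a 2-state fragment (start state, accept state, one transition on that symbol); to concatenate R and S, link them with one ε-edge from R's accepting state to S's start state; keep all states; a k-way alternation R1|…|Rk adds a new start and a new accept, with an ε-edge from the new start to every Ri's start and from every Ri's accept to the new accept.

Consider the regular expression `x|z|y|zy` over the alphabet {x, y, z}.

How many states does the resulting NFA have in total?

12

Building bottom-up:
Each of the 5 symbol leaves contributes a 2-state fragment.
  zy → 4 states
  x|z|y|zy → 12 states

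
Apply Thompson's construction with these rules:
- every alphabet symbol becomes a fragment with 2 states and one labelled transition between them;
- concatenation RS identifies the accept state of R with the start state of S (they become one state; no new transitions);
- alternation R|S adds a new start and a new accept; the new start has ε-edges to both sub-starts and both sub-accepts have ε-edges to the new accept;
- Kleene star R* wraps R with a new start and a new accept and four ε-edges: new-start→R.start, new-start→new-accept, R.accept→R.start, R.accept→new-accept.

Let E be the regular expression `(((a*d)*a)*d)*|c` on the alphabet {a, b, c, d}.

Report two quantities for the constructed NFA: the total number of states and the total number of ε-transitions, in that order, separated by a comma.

Recursing over subexpressions:
Each of the 5 symbol leaves contributes 2 states and 0 ε-transitions.
  a* = 4 states, 4 ε-transitions
  a*d = 5 states, 4 ε-transitions
  (a*d)* = 7 states, 8 ε-transitions
  (a*d)*a = 8 states, 8 ε-transitions
  ((a*d)*a)* = 10 states, 12 ε-transitions
  ((a*d)*a)*d = 11 states, 12 ε-transitions
  (((a*d)*a)*d)* = 13 states, 16 ε-transitions
  (((a*d)*a)*d)*|c = 17 states, 20 ε-transitions

17, 20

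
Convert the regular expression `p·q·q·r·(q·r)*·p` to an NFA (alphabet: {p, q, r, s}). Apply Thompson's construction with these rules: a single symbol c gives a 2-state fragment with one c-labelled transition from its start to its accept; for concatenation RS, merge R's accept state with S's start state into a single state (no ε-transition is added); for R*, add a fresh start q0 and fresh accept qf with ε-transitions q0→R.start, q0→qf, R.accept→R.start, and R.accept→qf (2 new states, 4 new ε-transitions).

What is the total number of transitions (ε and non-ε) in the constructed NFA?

Recursing over subexpressions:
Each of the 7 symbol leaves contributes 1 transition (1 symbol, 0 ε).
  q·r = 2 transitions (2 symbol, 0 ε)
  (q·r)* = 6 transitions (2 symbol, 4 ε)
  p·q·q·r·(q·r)*·p = 11 transitions (7 symbol, 4 ε)

11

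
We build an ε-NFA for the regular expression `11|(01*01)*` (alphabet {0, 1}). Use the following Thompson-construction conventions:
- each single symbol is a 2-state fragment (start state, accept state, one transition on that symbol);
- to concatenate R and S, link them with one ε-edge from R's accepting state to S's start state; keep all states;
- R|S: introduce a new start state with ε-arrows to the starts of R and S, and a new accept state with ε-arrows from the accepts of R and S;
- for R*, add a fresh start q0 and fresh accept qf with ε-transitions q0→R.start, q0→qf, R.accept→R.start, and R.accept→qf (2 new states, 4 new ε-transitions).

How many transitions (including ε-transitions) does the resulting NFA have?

22

By structural recursion:
Each of the 6 symbol leaves contributes 1 transition (1 symbol, 0 ε).
  11 → 3 transitions (2 symbol, 1 ε)
  1* → 5 transitions (1 symbol, 4 ε)
  01*01 → 11 transitions (4 symbol, 7 ε)
  (01*01)* → 15 transitions (4 symbol, 11 ε)
  11|(01*01)* → 22 transitions (6 symbol, 16 ε)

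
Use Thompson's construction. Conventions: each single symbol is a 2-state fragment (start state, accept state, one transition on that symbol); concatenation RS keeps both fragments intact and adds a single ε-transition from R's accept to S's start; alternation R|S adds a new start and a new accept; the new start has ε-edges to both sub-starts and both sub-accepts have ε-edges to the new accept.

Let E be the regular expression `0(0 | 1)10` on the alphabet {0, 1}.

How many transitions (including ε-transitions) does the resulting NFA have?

12

By structural recursion:
Each of the 5 symbol leaves contributes 1 transition (1 symbol, 0 ε).
  0 | 1 → 6 transitions (2 symbol, 4 ε)
  0(0 | 1)10 → 12 transitions (5 symbol, 7 ε)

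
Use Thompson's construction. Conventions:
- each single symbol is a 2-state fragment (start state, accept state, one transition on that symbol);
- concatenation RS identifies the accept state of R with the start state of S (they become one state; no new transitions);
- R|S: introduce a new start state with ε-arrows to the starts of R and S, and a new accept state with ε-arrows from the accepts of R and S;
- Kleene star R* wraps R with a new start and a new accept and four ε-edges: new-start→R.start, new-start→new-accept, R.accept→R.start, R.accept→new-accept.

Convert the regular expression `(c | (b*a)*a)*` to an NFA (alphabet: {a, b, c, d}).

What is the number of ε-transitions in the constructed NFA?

16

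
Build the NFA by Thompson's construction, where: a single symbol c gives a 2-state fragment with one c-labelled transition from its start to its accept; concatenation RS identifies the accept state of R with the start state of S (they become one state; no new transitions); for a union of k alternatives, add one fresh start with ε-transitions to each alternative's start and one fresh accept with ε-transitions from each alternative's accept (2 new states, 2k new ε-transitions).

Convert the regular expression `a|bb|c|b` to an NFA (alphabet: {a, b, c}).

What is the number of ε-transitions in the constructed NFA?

By structural recursion:
Each of the 5 symbol leaves contributes 0 ε-transitions.
  bb → 0 ε-transitions
  a|bb|c|b → 8 ε-transitions

8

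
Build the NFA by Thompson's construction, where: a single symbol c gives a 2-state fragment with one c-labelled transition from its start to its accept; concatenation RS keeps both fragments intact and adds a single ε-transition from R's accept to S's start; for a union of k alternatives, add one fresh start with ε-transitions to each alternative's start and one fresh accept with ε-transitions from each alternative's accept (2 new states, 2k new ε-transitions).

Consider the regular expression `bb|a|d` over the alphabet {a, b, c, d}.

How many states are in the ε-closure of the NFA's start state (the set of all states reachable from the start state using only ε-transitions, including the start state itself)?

4

Let C(F) = |ε-closure(F.start)| within fragment F, and note whether F accepts ε. Symbol fragments have C = 1 and do not accept ε. Then:
  bb — |closure| equals the left operand's closure size = 1 (its accept is not ε-reachable, so the closure stops there)
  bb|a|d — new start ε-reaches every alternative's start; none of them accept ε, so the new accept is not reached: |closure| = 1 + 1 + 1 + 1 = 4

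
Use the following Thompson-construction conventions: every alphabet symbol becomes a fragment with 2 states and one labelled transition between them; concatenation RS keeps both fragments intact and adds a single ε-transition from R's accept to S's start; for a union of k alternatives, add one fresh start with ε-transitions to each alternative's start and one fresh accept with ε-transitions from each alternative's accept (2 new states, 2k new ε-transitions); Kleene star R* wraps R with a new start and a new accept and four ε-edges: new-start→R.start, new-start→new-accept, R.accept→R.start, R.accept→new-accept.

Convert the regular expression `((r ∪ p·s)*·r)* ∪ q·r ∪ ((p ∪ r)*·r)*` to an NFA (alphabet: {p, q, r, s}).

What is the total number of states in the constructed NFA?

32

Per subexpression:
Each of the 9 symbol leaves contributes a 2-state fragment.
  p·s = 4 states
  r ∪ p·s = 8 states
  (r ∪ p·s)* = 10 states
  (r ∪ p·s)*·r = 12 states
  ((r ∪ p·s)*·r)* = 14 states
  q·r = 4 states
  p ∪ r = 6 states
  (p ∪ r)* = 8 states
  (p ∪ r)*·r = 10 states
  ((p ∪ r)*·r)* = 12 states
  ((r ∪ p·s)*·r)* ∪ q·r ∪ ((p ∪ r)*·r)* = 32 states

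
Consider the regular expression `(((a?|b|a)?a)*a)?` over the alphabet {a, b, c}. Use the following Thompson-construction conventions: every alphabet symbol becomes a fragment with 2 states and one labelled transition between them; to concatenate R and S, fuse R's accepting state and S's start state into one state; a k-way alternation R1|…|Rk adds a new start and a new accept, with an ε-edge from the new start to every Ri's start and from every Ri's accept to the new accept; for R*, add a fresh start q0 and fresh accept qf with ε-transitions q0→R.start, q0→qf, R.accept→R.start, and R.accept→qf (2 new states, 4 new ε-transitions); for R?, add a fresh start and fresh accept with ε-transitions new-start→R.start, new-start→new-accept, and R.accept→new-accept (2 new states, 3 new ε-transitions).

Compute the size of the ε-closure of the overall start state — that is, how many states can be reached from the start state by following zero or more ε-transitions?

Work bottom-up. For each fragment F, track |ε-closure(F.start)| and whether F's accept lies in that closure (i.e. whether F accepts ε). A single-symbol fragment has closure size 1 and does not accept ε.
  a? : |closure| = 1 (new start) + 1 (body) + 1 (new accept, via ε) = 3
  a?|b|a : new start ε-reaches every alternative's start; at least one alternative accepts ε, so the union's new accept is reached too: |closure| = 1 + 3 + 1 + 1 + 1 = 7
  (a?|b|a)? : new start has ε-edges to the inner start and to the new accept, so |closure| = 2 + 7 = 9
  (a?|b|a)?a : |closure| = 9 + (1−1) = 9 (closure spills across the concat boundary because the left factor accepts ε)
  ((a?|b|a)?a)* : |closure| = 1 (new start) + 9 (body) + 1 (new accept) = 11
  ((a?|b|a)?a)*a : the left operand accepts ε, so the closure extends into the next operand (the shared merged state is already counted); |closure| = 11 + (1−1) = 11
  (((a?|b|a)?a)*a)? : |closure| = 1 (new start) + 11 (body) + 1 (new accept, via ε) = 13

13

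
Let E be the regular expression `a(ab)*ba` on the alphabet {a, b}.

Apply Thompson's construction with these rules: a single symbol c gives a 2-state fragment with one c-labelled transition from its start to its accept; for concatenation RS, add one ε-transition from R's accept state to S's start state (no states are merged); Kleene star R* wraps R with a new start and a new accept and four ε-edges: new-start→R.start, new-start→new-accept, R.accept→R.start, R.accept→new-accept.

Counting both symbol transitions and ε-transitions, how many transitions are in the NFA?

By structural recursion:
Each of the 5 symbol leaves contributes 1 transition (1 symbol, 0 ε).
  ab = 3 transitions (2 symbol, 1 ε)
  (ab)* = 7 transitions (2 symbol, 5 ε)
  a(ab)*ba = 13 transitions (5 symbol, 8 ε)

13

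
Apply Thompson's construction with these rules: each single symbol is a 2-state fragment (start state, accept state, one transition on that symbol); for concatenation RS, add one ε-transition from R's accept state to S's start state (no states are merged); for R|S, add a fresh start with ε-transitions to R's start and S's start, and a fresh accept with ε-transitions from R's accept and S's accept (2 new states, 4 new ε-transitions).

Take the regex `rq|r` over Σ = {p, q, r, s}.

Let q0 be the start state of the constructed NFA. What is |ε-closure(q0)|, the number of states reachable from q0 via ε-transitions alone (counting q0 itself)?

3

Compute the ε-closure size of each fragment's start state recursively; a symbol fragment's start has no outgoing ε-edge, so its closure is just itself (size 1).
  rq → same as the first factor's closure: C = 1
  rq|r → new start ε-reaches every alternative's start; none of them accept ε, so the new accept is not reached: C = 1 + 1 + 1 = 3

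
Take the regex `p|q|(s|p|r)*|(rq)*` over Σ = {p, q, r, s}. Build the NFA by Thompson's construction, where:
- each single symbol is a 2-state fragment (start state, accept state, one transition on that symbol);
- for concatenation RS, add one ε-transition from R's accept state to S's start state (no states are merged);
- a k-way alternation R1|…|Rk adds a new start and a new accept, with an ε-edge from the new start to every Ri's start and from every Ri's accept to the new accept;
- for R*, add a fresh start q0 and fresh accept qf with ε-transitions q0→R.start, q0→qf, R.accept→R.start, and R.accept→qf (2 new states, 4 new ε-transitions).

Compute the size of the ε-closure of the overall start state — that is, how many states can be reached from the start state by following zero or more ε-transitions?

13

Work bottom-up. For each fragment F, track |ε-closure(F.start)| and whether F's accept lies in that closure (i.e. whether F accepts ε). A single-symbol fragment has closure size 1 and does not accept ε.
  s|p|r : |closure| = 1 + 1 + 1 + 1 = 4 (the new accept is not ε-reachable since no branch accepts ε)
  (s|p|r)* : new start has ε-edges to the inner start and to the new accept, so |closure| = 2 + 4 = 6
  rq : |closure| equals the left operand's closure size = 1 (its accept is not ε-reachable, so the closure stops there)
  (rq)* : the star's fresh start ε-reaches both the body's start and the fresh accept: |closure| = 2 + 1 = 3
  p|q|(s|p|r)*|(rq)* : |closure| = 1 (new start) + (1 + 1 + 6 + 3) + 1 (new accept, since some branch ε-reaches its own accept) = 13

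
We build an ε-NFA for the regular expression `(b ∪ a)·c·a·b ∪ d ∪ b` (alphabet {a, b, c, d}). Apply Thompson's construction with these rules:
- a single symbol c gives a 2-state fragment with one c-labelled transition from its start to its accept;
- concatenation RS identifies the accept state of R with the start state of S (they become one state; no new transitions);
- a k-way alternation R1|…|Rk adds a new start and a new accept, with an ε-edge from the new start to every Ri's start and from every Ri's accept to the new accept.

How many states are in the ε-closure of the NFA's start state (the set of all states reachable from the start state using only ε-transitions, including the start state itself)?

6

Compute the ε-closure size of each fragment's start state recursively; a symbol fragment's start has no outgoing ε-edge, so its closure is just itself (size 1).
  b ∪ a — new start ε-reaches every alternative's start; none of them accept ε, so the new accept is not reached: |closure| = 1 + 1 + 1 = 3
  (b ∪ a)·c·a·b — same as the first factor's closure: |closure| = 3
  (b ∪ a)·c·a·b ∪ d ∪ b — new start ε-reaches every alternative's start; none of them accept ε, so the new accept is not reached: |closure| = 1 + 3 + 1 + 1 = 6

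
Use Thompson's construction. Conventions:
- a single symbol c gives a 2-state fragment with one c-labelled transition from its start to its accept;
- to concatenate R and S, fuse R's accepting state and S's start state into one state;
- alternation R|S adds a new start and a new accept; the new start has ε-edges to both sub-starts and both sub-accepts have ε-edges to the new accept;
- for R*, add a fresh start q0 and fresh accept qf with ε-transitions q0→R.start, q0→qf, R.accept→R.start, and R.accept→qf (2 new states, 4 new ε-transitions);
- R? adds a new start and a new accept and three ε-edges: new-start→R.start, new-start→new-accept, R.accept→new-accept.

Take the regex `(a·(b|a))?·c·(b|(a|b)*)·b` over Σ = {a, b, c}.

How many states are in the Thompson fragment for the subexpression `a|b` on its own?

6

Fragment for `a|b`:
Each of the 2 symbol leaves contributes a 2-state fragment.
  a|b — 6 states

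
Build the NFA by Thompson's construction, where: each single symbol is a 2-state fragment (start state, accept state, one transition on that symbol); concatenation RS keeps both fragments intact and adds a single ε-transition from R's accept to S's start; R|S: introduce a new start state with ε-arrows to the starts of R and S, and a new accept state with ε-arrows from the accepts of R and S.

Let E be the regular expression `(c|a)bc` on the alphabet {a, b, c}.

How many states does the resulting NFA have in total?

Recursing over subexpressions:
Each of the 4 symbol leaves contributes a 2-state fragment.
  c|a : 6 states
  (c|a)bc : 10 states

10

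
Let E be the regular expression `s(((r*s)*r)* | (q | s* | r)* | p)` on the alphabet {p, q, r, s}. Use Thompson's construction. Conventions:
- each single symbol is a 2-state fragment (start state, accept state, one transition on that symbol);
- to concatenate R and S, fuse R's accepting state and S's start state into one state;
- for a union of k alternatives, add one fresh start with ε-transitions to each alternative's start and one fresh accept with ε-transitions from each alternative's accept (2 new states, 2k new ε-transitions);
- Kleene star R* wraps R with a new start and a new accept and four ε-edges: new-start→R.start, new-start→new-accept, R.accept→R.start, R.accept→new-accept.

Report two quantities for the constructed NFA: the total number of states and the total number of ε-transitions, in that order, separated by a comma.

Recursing over subexpressions:
Each of the 8 symbol leaves contributes 2 states and 0 ε-transitions.
  r* : 4 states, 4 ε-transitions
  r*s : 5 states, 4 ε-transitions
  (r*s)* : 7 states, 8 ε-transitions
  (r*s)*r : 8 states, 8 ε-transitions
  ((r*s)*r)* : 10 states, 12 ε-transitions
  s* : 4 states, 4 ε-transitions
  q | s* | r : 10 states, 10 ε-transitions
  (q | s* | r)* : 12 states, 14 ε-transitions
  ((r*s)*r)* | (q | s* | r)* | p : 26 states, 32 ε-transitions
  s(((r*s)*r)* | (q | s* | r)* | p) : 27 states, 32 ε-transitions

27, 32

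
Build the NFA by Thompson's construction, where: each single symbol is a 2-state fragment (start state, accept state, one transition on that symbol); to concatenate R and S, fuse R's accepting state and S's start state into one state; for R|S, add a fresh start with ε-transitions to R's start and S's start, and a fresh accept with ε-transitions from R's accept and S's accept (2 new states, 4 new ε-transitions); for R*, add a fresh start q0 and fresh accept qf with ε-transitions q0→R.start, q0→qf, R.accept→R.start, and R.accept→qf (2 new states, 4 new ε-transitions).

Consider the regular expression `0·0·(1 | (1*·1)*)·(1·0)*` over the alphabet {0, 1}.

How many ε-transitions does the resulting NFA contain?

16

Bottom-up over the parse tree:
Each of the 7 symbol leaves contributes 0 ε-transitions.
  1* — 4 ε-transitions
  1*·1 — 4 ε-transitions
  (1*·1)* — 8 ε-transitions
  1 | (1*·1)* — 12 ε-transitions
  1·0 — 0 ε-transitions
  (1·0)* — 4 ε-transitions
  0·0·(1 | (1*·1)*)·(1·0)* — 16 ε-transitions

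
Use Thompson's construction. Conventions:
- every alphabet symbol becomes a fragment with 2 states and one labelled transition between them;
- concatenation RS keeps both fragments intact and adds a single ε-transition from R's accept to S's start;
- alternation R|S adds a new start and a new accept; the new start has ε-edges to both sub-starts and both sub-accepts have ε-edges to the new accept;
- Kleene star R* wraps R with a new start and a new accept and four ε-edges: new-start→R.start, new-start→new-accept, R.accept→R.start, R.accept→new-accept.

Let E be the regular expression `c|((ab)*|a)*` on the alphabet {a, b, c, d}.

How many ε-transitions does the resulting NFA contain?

17

Recursing over subexpressions:
Each of the 4 symbol leaves contributes 0 ε-transitions.
  ab : 1 ε-transition
  (ab)* : 5 ε-transitions
  (ab)*|a : 9 ε-transitions
  ((ab)*|a)* : 13 ε-transitions
  c|((ab)*|a)* : 17 ε-transitions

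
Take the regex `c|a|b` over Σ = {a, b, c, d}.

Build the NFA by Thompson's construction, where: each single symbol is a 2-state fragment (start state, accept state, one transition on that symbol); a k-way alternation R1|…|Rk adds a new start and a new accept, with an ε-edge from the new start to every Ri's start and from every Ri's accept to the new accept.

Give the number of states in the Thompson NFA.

Bottom-up over the parse tree:
Each of the 3 symbol leaves contributes a 2-state fragment.
  c|a|b = 8 states

8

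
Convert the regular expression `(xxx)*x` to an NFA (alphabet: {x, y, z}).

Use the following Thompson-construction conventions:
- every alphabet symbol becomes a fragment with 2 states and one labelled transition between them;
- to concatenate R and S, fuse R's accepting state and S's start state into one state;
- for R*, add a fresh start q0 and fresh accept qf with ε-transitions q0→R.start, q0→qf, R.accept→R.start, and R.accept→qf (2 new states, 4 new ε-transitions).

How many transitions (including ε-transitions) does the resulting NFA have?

Building bottom-up:
Each of the 4 symbol leaves contributes 1 transition (1 symbol, 0 ε).
  xxx — 3 transitions (3 symbol, 0 ε)
  (xxx)* — 7 transitions (3 symbol, 4 ε)
  (xxx)*x — 8 transitions (4 symbol, 4 ε)

8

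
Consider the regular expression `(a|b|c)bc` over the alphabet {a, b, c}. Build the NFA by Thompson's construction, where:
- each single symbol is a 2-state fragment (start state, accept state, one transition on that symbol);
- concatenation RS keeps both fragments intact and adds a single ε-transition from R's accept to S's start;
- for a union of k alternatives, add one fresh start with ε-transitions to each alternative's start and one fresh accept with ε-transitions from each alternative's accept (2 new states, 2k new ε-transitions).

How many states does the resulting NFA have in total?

Building bottom-up:
Each of the 5 symbol leaves contributes a 2-state fragment.
  a|b|c = 8 states
  (a|b|c)bc = 12 states

12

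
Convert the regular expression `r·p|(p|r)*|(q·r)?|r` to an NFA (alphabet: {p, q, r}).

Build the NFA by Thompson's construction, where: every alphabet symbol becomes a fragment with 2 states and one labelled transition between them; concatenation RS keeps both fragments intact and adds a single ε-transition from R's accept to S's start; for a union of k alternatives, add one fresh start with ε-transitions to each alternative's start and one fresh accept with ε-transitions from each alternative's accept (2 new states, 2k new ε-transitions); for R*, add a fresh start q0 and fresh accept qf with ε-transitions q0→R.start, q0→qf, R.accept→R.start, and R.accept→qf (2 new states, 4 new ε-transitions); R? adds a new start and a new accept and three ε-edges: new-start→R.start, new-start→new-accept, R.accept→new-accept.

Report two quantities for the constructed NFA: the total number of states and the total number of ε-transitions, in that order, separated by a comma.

22, 21

Per subexpression:
Each of the 7 symbol leaves contributes 2 states and 0 ε-transitions.
  r·p = 4 states, 1 ε-transition
  p|r = 6 states, 4 ε-transitions
  (p|r)* = 8 states, 8 ε-transitions
  q·r = 4 states, 1 ε-transition
  (q·r)? = 6 states, 4 ε-transitions
  r·p|(p|r)*|(q·r)?|r = 22 states, 21 ε-transitions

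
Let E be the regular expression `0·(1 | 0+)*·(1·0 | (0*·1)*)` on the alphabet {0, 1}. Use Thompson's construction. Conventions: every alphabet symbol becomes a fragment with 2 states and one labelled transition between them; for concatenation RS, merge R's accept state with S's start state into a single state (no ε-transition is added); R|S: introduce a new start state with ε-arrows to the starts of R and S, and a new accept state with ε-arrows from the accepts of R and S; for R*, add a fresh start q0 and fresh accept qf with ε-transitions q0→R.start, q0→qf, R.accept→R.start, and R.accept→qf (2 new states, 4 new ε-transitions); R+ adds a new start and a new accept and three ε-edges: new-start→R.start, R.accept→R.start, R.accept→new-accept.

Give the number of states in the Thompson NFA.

Recursing over subexpressions:
Each of the 7 symbol leaves contributes a 2-state fragment.
  0+ : 4 states
  1 | 0+ : 8 states
  (1 | 0+)* : 10 states
  1·0 : 3 states
  0* : 4 states
  0*·1 : 5 states
  (0*·1)* : 7 states
  1·0 | (0*·1)* : 12 states
  0·(1 | 0+)*·(1·0 | (0*·1)*) : 22 states

22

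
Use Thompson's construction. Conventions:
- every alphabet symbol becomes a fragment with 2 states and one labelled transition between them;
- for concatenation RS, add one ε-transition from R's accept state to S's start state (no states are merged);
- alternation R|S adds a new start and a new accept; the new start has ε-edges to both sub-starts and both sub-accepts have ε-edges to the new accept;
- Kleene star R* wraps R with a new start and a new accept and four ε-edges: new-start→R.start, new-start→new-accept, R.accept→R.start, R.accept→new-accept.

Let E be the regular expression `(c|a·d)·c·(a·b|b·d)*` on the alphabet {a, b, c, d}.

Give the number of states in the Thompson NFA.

22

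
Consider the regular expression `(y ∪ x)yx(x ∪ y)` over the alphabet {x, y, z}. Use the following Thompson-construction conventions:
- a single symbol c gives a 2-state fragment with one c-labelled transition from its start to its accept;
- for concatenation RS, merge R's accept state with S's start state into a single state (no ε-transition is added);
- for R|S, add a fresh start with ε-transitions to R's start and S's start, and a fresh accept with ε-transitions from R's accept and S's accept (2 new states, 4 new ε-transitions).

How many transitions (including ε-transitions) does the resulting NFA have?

14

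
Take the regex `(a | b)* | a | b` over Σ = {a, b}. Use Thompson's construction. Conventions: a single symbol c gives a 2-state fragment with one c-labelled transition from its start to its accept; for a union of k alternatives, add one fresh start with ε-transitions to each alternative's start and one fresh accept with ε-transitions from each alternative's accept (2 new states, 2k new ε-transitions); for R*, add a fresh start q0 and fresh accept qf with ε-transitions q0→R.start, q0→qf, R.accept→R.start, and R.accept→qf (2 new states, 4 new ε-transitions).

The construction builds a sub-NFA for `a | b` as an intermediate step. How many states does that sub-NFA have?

Fragment for `a | b`:
Each of the 2 symbol leaves contributes a 2-state fragment.
  a | b : 6 states

6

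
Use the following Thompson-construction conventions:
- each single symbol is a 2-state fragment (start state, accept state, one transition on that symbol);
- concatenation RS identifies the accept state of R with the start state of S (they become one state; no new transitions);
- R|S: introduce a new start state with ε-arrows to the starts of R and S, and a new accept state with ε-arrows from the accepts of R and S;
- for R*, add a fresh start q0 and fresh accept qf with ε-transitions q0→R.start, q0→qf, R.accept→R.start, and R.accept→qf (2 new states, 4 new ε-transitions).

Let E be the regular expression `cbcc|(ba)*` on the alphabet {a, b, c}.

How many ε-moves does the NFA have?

Bottom-up over the parse tree:
Each of the 6 symbol leaves contributes 0 ε-transitions.
  cbcc → 0 ε-transitions
  ba → 0 ε-transitions
  (ba)* → 4 ε-transitions
  cbcc|(ba)* → 8 ε-transitions

8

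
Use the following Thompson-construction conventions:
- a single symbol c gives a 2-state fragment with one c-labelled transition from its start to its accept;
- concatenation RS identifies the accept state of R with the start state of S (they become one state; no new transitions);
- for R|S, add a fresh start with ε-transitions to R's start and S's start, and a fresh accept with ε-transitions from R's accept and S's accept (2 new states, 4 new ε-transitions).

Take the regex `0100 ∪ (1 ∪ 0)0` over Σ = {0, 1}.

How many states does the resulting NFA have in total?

Recursing over subexpressions:
Each of the 7 symbol leaves contributes a 2-state fragment.
  0100 → 5 states
  1 ∪ 0 → 6 states
  (1 ∪ 0)0 → 7 states
  0100 ∪ (1 ∪ 0)0 → 14 states

14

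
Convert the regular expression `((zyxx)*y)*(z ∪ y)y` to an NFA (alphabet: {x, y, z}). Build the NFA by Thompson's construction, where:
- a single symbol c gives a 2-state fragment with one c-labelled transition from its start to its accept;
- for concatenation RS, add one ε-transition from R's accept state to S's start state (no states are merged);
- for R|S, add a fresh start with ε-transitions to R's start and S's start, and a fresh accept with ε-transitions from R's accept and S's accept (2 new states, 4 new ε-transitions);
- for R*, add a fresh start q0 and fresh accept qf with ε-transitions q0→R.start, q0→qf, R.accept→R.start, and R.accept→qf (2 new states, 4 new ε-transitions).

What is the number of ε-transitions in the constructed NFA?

18

By structural recursion:
Each of the 8 symbol leaves contributes 0 ε-transitions.
  zyxx — 3 ε-transitions
  (zyxx)* — 7 ε-transitions
  (zyxx)*y — 8 ε-transitions
  ((zyxx)*y)* — 12 ε-transitions
  z ∪ y — 4 ε-transitions
  ((zyxx)*y)*(z ∪ y)y — 18 ε-transitions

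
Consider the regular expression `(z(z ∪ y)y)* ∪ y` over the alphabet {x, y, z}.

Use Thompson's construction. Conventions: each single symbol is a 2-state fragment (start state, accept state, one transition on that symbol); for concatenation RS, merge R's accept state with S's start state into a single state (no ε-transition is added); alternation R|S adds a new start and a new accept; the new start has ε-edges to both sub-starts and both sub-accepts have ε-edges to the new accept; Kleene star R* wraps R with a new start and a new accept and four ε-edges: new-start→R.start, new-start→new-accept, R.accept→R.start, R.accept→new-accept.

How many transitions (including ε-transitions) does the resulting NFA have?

17

Recursing over subexpressions:
Each of the 5 symbol leaves contributes 1 transition (1 symbol, 0 ε).
  z ∪ y → 6 transitions (2 symbol, 4 ε)
  z(z ∪ y)y → 8 transitions (4 symbol, 4 ε)
  (z(z ∪ y)y)* → 12 transitions (4 symbol, 8 ε)
  (z(z ∪ y)y)* ∪ y → 17 transitions (5 symbol, 12 ε)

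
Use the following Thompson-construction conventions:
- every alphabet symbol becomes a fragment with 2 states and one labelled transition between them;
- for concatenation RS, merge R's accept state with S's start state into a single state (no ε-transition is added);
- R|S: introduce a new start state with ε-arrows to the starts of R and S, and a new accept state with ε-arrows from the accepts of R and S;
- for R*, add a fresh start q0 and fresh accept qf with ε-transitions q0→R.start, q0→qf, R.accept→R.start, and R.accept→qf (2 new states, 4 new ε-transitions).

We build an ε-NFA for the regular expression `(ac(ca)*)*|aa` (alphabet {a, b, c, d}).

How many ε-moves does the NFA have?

Building bottom-up:
Each of the 6 symbol leaves contributes 0 ε-transitions.
  ca — 0 ε-transitions
  (ca)* — 4 ε-transitions
  ac(ca)* — 4 ε-transitions
  (ac(ca)*)* — 8 ε-transitions
  aa — 0 ε-transitions
  (ac(ca)*)*|aa — 12 ε-transitions

12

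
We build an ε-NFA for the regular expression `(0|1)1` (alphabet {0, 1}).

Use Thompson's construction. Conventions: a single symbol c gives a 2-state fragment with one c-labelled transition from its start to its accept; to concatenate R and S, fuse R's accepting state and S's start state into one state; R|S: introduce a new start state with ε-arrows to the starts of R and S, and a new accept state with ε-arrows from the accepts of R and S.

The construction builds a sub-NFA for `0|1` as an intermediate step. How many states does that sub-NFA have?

6

Fragment for `0|1`:
Each of the 2 symbol leaves contributes a 2-state fragment.
  0|1 — 6 states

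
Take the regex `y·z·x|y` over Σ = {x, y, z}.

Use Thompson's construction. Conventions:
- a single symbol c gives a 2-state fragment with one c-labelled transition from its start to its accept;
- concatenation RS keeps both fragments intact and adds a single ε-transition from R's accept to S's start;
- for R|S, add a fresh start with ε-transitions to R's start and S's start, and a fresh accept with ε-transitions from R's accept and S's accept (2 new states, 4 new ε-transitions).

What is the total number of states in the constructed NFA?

By structural recursion:
Each of the 4 symbol leaves contributes a 2-state fragment.
  y·z·x : 6 states
  y·z·x|y : 10 states

10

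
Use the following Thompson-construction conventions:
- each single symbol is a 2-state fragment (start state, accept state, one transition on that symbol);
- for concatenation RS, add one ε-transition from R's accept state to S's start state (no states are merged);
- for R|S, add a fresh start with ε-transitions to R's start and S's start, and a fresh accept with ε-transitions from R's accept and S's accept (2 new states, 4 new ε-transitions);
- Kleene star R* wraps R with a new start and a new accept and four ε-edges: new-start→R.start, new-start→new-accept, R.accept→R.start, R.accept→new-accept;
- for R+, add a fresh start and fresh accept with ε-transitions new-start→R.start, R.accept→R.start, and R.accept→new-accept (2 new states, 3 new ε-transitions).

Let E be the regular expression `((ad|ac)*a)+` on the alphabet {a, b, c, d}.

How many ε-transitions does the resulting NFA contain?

14

Recursing over subexpressions:
Each of the 5 symbol leaves contributes 0 ε-transitions.
  ad : 1 ε-transition
  ac : 1 ε-transition
  ad|ac : 6 ε-transitions
  (ad|ac)* : 10 ε-transitions
  (ad|ac)*a : 11 ε-transitions
  ((ad|ac)*a)+ : 14 ε-transitions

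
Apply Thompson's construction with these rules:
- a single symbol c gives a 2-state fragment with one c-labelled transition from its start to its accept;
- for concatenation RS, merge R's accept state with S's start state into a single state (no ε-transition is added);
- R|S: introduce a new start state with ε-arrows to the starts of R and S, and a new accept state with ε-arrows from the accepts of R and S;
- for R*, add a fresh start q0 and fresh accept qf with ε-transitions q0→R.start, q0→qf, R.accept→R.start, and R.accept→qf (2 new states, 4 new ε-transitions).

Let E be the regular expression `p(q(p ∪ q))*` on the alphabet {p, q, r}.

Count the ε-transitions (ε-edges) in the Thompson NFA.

8

By structural recursion:
Each of the 4 symbol leaves contributes 0 ε-transitions.
  p ∪ q : 4 ε-transitions
  q(p ∪ q) : 4 ε-transitions
  (q(p ∪ q))* : 8 ε-transitions
  p(q(p ∪ q))* : 8 ε-transitions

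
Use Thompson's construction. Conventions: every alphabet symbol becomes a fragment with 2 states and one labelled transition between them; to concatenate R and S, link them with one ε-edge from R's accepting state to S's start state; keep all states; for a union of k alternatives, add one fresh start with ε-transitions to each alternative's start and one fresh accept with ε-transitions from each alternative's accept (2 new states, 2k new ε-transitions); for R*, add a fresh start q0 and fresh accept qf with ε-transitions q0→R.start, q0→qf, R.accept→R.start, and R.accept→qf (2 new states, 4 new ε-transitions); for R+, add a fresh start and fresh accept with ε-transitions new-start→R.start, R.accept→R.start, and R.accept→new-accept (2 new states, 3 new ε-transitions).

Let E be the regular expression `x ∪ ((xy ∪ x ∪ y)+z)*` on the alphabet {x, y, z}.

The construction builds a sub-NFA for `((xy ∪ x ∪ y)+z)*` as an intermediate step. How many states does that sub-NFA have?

16

Fragment for `((xy ∪ x ∪ y)+z)*`:
Each of the 5 symbol leaves contributes a 2-state fragment.
  xy = 4 states
  xy ∪ x ∪ y = 10 states
  (xy ∪ x ∪ y)+ = 12 states
  (xy ∪ x ∪ y)+z = 14 states
  ((xy ∪ x ∪ y)+z)* = 16 states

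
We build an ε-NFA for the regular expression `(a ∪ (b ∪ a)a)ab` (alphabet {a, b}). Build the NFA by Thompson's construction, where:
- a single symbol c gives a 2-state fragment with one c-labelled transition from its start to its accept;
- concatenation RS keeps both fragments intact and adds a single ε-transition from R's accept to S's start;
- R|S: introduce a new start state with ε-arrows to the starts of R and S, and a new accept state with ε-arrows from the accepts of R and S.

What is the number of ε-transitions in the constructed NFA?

11

Per subexpression:
Each of the 6 symbol leaves contributes 0 ε-transitions.
  b ∪ a : 4 ε-transitions
  (b ∪ a)a : 5 ε-transitions
  a ∪ (b ∪ a)a : 9 ε-transitions
  (a ∪ (b ∪ a)a)ab : 11 ε-transitions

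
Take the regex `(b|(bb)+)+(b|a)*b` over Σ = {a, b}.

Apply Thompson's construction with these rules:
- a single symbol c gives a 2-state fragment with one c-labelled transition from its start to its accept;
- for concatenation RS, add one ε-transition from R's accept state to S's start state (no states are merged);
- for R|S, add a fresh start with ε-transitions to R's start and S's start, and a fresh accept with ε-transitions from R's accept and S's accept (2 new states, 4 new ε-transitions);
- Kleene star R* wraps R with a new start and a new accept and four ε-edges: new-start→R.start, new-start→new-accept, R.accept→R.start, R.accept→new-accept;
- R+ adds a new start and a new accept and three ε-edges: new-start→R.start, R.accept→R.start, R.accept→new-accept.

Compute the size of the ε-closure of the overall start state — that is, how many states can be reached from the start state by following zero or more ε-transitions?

Compute the ε-closure size of each fragment's start state recursively; a symbol fragment's start has no outgoing ε-edge, so its closure is just itself (size 1).
  bb : |closure| equals the left operand's closure size = 1 (its accept is not ε-reachable, so the closure stops there)
  (bb)+ : new start ε-reaches only the body's start; the new accept needs a symbol first: |closure| = 1 + 1 = 2
  b|(bb)+ : |closure| = 1 + 1 + 2 = 4 (the new accept is not ε-reachable since no branch accepts ε)
  (b|(bb)+)+ : new start ε-reaches only the body's start; the new accept needs a symbol first: |closure| = 1 + 4 = 5
  b|a : |closure| = 1 + 1 + 1 = 3 (the new accept is not ε-reachable since no branch accepts ε)
  (b|a)* : |closure| = 1 (new start) + 3 (body) + 1 (new accept) = 5
  (b|(bb)+)+(b|a)*b : same as the first factor's closure: |closure| = 5

5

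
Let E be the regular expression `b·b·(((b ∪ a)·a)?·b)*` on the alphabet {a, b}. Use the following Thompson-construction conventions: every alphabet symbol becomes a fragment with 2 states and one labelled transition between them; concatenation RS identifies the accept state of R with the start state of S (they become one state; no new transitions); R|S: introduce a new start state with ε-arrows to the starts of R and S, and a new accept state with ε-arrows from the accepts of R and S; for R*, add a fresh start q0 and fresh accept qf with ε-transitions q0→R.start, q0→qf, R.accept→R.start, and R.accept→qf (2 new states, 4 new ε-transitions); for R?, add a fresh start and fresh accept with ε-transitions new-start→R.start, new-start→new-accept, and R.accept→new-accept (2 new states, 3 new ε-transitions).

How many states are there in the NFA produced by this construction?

Bottom-up over the parse tree:
Each of the 6 symbol leaves contributes a 2-state fragment.
  b ∪ a = 6 states
  (b ∪ a)·a = 7 states
  ((b ∪ a)·a)? = 9 states
  ((b ∪ a)·a)?·b = 10 states
  (((b ∪ a)·a)?·b)* = 12 states
  b·b·(((b ∪ a)·a)?·b)* = 14 states

14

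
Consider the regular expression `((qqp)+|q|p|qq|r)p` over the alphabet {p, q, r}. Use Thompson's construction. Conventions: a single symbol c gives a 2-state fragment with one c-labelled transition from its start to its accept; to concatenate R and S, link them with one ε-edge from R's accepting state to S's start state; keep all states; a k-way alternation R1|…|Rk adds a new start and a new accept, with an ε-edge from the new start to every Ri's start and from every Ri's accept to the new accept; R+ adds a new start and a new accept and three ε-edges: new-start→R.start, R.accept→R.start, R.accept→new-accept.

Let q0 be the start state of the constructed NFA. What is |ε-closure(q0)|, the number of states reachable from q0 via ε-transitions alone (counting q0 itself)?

7

Work bottom-up. For each fragment F, track |ε-closure(F.start)| and whether F's accept lies in that closure (i.e. whether F accepts ε). A single-symbol fragment has closure size 1 and does not accept ε.
  qqp : same as the first factor's closure: |closure| = 1
  (qqp)+ : |closure| = 1 + 1 = 2 (the body doesn't accept ε, so the new accept is not reached)
  qq : |closure| equals the left operand's closure size = 1 (its accept is not ε-reachable, so the closure stops there)
  (qqp)+|q|p|qq|r : |closure| = 1 + 2 + 1 + 1 + 1 + 1 = 7 (the new accept is not ε-reachable since no branch accepts ε)
  ((qqp)+|q|p|qq|r)p : same as the first factor's closure: |closure| = 7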